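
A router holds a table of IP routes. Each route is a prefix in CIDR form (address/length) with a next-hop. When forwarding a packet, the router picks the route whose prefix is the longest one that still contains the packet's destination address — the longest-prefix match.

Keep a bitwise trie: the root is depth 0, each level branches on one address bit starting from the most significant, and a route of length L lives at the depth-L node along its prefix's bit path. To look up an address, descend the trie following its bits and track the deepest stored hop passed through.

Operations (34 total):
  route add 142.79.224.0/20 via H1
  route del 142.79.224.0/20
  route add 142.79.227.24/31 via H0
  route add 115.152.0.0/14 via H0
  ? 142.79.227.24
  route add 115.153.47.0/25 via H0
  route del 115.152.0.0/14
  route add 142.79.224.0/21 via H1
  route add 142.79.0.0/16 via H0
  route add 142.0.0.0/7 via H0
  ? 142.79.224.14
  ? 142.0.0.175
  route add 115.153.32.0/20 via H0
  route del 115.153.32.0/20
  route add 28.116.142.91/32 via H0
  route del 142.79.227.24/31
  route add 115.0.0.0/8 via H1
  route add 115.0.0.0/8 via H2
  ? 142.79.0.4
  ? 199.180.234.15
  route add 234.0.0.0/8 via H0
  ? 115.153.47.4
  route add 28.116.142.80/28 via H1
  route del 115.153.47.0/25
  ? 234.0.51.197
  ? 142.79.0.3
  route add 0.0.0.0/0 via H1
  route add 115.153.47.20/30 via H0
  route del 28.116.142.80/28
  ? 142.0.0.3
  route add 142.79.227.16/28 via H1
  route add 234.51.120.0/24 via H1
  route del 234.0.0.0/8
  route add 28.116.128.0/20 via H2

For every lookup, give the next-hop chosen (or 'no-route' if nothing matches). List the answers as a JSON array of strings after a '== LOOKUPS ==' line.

Process each operation:
  + 142.79.224.0/20 (H1) depth=20
  - 142.79.224.0/20 clear@20
  + 142.79.227.24/31 (H0) depth=31
  + 115.152.0.0/14 (H0) depth=14
  ? 142.79.227.24  path d0:-→d1:-→d2:-→d3:-→d4:-→d5:-→d6:-→d7:-→d8:-→d9:-→d10:-→d11:-→d12:-→d13:-→d14:-→d15:-→d16:-→d17:-→d18:-→d19:-→d20:-→d21:-→d22:-→d23:-→d24:-→d25:-→d26:-→d27:-→d28:-→d29:-→d30:-→d31:H0  best=H0
  + 115.153.47.0/25 (H0) depth=25
  - 115.152.0.0/14 clear@14
  + 142.79.224.0/21 (H1) depth=21
  + 142.79.0.0/16 (H0) depth=16
  + 142.0.0.0/7 (H0) depth=7
  ? 142.79.224.14  path d0:-→d1:-→d2:-→d3:-→d4:-→d5:-→d6:-→d7:H0→d8:-→d9:-→d10:-→d11:-→d12:-→d13:-→d14:-→d15:-→d16:H0→d17:-→d18:-→d19:-→d20:-→d21:H1→d22:-  best=H1
  ? 142.0.0.175  path d0:-→d1:-→d2:-→d3:-→d4:-→d5:-→d6:-→d7:H0→d8:-→d9:-  best=H0
  + 115.153.32.0/20 (H0) depth=20
  - 115.153.32.0/20 clear@20
  + 28.116.142.91/32 (H0) depth=32
  - 142.79.227.24/31 clear@31
  + 115.0.0.0/8 (H1) depth=8
  + 115.0.0.0/8 (H2) depth=8
  ? 142.79.0.4  path d0:-→d1:-→d2:-→d3:-→d4:-→d5:-→d6:-→d7:H0→d8:-→d9:-→d10:-→d11:-→d12:-→d13:-→d14:-→d15:-→d16:H0  best=H0
  ? 199.180.234.15  path d0:-→d1:-  best=no-route
  + 234.0.0.0/8 (H0) depth=8
  ? 115.153.47.4  path d0:-→d1:-→d2:-→d3:-→d4:-→d5:-→d6:-→d7:-→d8:H2→d9:-→d10:-→d11:-→d12:-→d13:-→d14:-→d15:-→d16:-→d17:-→d18:-→d19:-→d20:-→d21:-→d22:-→d23:-→d24:-→d25:H0  best=H0
  + 28.116.142.80/28 (H1) depth=28
  - 115.153.47.0/25 clear@25
  ? 234.0.51.197  path d0:-→d1:-→d2:-→d3:-→d4:-→d5:-→d6:-→d7:-→d8:H0  best=H0
  ? 142.79.0.3  path d0:-→d1:-→d2:-→d3:-→d4:-→d5:-→d6:-→d7:H0→d8:-→d9:-→d10:-→d11:-→d12:-→d13:-→d14:-→d15:-→d16:H0  best=H0
  + 0.0.0.0/0 (H1) depth=0
  + 115.153.47.20/30 (H0) depth=30
  - 28.116.142.80/28 clear@28
  ? 142.0.0.3  path d0:H1→d1:-→d2:-→d3:-→d4:-→d5:-→d6:-→d7:H0→d8:-→d9:-  best=H0
  + 142.79.227.16/28 (H1) depth=28
  + 234.51.120.0/24 (H1) depth=24
  - 234.0.0.0/8 clear@8
  + 28.116.128.0/20 (H2) depth=20

== LOOKUPS ==
["H0","H1","H0","H0","no-route","H0","H0","H0","H0"]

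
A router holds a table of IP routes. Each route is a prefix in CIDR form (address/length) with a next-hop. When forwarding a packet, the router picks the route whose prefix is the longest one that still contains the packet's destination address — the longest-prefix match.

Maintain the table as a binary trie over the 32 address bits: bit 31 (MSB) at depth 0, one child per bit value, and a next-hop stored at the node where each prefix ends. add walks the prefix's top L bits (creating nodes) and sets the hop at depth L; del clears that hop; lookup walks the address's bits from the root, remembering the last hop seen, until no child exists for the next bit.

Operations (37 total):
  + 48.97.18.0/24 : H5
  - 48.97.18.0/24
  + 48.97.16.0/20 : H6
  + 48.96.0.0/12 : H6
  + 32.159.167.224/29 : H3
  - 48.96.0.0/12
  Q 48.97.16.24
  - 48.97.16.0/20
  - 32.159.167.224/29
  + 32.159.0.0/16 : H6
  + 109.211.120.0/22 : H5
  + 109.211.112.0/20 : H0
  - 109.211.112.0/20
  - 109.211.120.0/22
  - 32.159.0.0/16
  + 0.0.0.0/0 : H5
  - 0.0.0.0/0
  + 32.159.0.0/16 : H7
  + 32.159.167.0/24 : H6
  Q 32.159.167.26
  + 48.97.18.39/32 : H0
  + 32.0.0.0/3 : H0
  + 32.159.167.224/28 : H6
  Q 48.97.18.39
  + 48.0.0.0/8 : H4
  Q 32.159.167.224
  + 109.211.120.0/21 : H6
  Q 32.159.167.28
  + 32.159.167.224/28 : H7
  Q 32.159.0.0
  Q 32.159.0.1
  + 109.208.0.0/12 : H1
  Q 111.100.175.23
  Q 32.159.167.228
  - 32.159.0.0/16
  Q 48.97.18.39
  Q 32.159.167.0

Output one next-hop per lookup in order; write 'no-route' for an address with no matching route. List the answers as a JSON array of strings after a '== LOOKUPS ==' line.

Apply in order:
  + 48.97.18.0/24 (H5) depth=24
  - 48.97.18.0/24 clear@24
  + 48.97.16.0/20 (H6) depth=20
  + 48.96.0.0/12 (H6) depth=12
  + 32.159.167.224/29 (H3) depth=29
  - 48.96.0.0/12 clear@12
  lookup 48.97.16.24: bits 0011000001100001000100 walk d0:-→d1:-→d2:-→d3:-→d4:-→d5:-→d6:-→d7:-→d8:-→d9:-→d10:-→d11:-→d12:-→d13:-→d14:-→d15:-→d16:-→d17:-→d18:-→d19:-→d20:H6→d21:-→d22:- -> H6
  - 48.97.16.0/20 clear@20
  - 32.159.167.224/29 clear@29
  + 32.159.0.0/16 (H6) depth=16
  + 109.211.120.0/22 (H5) depth=22
  + 109.211.112.0/20 (H0) depth=20
  - 109.211.112.0/20 clear@20
  - 109.211.120.0/22 clear@22
  - 32.159.0.0/16 clear@16
  + 0.0.0.0/0 (H5) depth=0
  - 0.0.0.0/0 clear@0
  + 32.159.0.0/16 (H7) depth=16
  + 32.159.167.0/24 (H6) depth=24
  lookup 32.159.167.26: bits 001000001001111110100111 walk d0:-→d1:-→d2:-→d3:-→d4:-→d5:-→d6:-→d7:-→d8:-→d9:-→d10:-→d11:-→d12:-→d13:-→d14:-→d15:-→d16:H7→d17:-→d18:-→d19:-→d20:-→d21:-→d22:-→d23:-→d24:H6 -> H6
  + 48.97.18.39/32 (H0) depth=32
  + 32.0.0.0/3 (H0) depth=3
  + 32.159.167.224/28 (H6) depth=28
  lookup 48.97.18.39: bits 00110000011000010001001000100111 walk d0:-→d1:-→d2:-→d3:H0→d4:-→d5:-→d6:-→d7:-→d8:-→d9:-→d10:-→d11:-→d12:-→d13:-→d14:-→d15:-→d16:-→d17:-→d18:-→d19:-→d20:-→d21:-→d22:-→d23:-→d24:-→d25:-→d26:-→d27:-→d28:-→d29:-→d30:-→d31:-→d32:H0 -> H0
  + 48.0.0.0/8 (H4) depth=8
  lookup 32.159.167.224: bits 00100000100111111010011111100 walk d0:-→d1:-→d2:-→d3:H0→d4:-→d5:-→d6:-→d7:-→d8:-→d9:-→d10:-→d11:-→d12:-→d13:-→d14:-→d15:-→d16:H7→d17:-→d18:-→d19:-→d20:-→d21:-→d22:-→d23:-→d24:H6→d25:-→d26:-→d27:-→d28:H6→d29:- -> H6
  + 109.211.120.0/21 (H6) depth=21
  lookup 32.159.167.28: bits 001000001001111110100111 walk d0:-→d1:-→d2:-→d3:H0→d4:-→d5:-→d6:-→d7:-→d8:-→d9:-→d10:-→d11:-→d12:-→d13:-→d14:-→d15:-→d16:H7→d17:-→d18:-→d19:-→d20:-→d21:-→d22:-→d23:-→d24:H6 -> H6
  + 32.159.167.224/28 (H7) depth=28
  lookup 32.159.0.0: bits 0010000010011111 walk d0:-→d1:-→d2:-→d3:H0→d4:-→d5:-→d6:-→d7:-→d8:-→d9:-→d10:-→d11:-→d12:-→d13:-→d14:-→d15:-→d16:H7 -> H7
  lookup 32.159.0.1: bits 0010000010011111 walk d0:-→d1:-→d2:-→d3:H0→d4:-→d5:-→d6:-→d7:-→d8:-→d9:-→d10:-→d11:-→d12:-→d13:-→d14:-→d15:-→d16:H7 -> H7
  + 109.208.0.0/12 (H1) depth=12
  lookup 111.100.175.23: bits 011011 walk d0:-→d1:-→d2:-→d3:-→d4:-→d5:-→d6:- -> no-route
  lookup 32.159.167.228: bits 00100000100111111010011111100 walk d0:-→d1:-→d2:-→d3:H0→d4:-→d5:-→d6:-→d7:-→d8:-→d9:-→d10:-→d11:-→d12:-→d13:-→d14:-→d15:-→d16:H7→d17:-→d18:-→d19:-→d20:-→d21:-→d22:-→d23:-→d24:H6→d25:-→d26:-→d27:-→d28:H7→d29:- -> H7
  - 32.159.0.0/16 clear@16
  lookup 48.97.18.39: bits 00110000011000010001001000100111 walk d0:-→d1:-→d2:-→d3:H0→d4:-→d5:-→d6:-→d7:-→d8:H4→d9:-→d10:-→d11:-→d12:-→d13:-→d14:-→d15:-→d16:-→d17:-→d18:-→d19:-→d20:-→d21:-→d22:-→d23:-→d24:-→d25:-→d26:-→d27:-→d28:-→d29:-→d30:-→d31:-→d32:H0 -> H0
  lookup 32.159.167.0: bits 001000001001111110100111 walk d0:-→d1:-→d2:-→d3:H0→d4:-→d5:-→d6:-→d7:-→d8:-→d9:-→d10:-→d11:-→d12:-→d13:-→d14:-→d15:-→d16:-→d17:-→d18:-→d19:-→d20:-→d21:-→d22:-→d23:-→d24:H6 -> H6

== LOOKUPS ==
["H6","H6","H0","H6","H6","H7","H7","no-route","H7","H0","H6"]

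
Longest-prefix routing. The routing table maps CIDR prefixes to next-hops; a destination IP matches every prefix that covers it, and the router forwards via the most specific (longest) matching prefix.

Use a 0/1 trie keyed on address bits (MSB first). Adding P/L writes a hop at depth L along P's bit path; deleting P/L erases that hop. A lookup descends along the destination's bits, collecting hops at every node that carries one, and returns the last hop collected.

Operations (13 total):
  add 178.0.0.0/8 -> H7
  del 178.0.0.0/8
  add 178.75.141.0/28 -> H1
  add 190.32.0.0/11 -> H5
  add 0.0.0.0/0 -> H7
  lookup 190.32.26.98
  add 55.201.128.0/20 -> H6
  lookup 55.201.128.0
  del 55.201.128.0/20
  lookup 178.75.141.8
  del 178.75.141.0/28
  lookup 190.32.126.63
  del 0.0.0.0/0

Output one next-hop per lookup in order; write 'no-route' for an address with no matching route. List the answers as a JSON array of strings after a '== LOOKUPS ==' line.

Apply in order:
  + 178.0.0.0/8 (H7) depth=8
  del 178.0.0.0/8 (clear depth 8)
  + 178.75.141.0/28 (H1) depth=28
  + 190.32.0.0/11 (H5) depth=11
  + 0.0.0.0/0 (H7) depth=0
  lookup 190.32.26.98: bits 10111110001 walk d0:H7→d1:-→d2:-→d3:-→d4:-→d5:-→d6:-→d7:-→d8:-→d9:-→d10:-→d11:H5 -> H5
  + 55.201.128.0/20 (H6) depth=20
  lookup 55.201.128.0: bits 00110111110010011000 walk d0:H7→d1:-→d2:-→d3:-→d4:-→d5:-→d6:-→d7:-→d8:-→d9:-→d10:-→d11:-→d12:-→d13:-→d14:-→d15:-→d16:-→d17:-→d18:-→d19:-→d20:H6 -> H6
  del 55.201.128.0/20 (clear depth 20)
  lookup 178.75.141.8: bits 1011001001001011100011010000 walk d0:H7→d1:-→d2:-→d3:-→d4:-→d5:-→d6:-→d7:-→d8:-→d9:-→d10:-→d11:-→d12:-→d13:-→d14:-→d15:-→d16:-→d17:-→d18:-→d19:-→d20:-→d21:-→d22:-→d23:-→d24:-→d25:-→d26:-→d27:-→d28:H1 -> H1
  del 178.75.141.0/28 (clear depth 28)
  lookup 190.32.126.63: bits 10111110001 walk d0:H7→d1:-→d2:-→d3:-→d4:-→d5:-→d6:-→d7:-→d8:-→d9:-→d10:-→d11:H5 -> H5
  del 0.0.0.0/0 (clear depth 0)

== LOOKUPS ==
["H5","H6","H1","H5"]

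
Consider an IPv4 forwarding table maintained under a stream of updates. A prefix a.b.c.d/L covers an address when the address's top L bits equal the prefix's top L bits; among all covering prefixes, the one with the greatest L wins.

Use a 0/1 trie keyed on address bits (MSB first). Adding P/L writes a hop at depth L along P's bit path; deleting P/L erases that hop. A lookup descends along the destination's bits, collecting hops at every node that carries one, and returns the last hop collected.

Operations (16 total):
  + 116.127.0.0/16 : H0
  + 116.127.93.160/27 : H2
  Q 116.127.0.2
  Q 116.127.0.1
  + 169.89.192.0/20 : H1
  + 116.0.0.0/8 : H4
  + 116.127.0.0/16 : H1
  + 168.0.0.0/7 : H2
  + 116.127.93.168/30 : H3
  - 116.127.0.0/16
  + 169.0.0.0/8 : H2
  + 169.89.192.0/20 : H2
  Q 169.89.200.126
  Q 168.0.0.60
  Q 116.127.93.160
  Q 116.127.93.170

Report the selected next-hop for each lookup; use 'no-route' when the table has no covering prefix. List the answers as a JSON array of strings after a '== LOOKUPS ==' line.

Process each operation:
  add 116.127.0.0/16 -> H0 at depth 16
  add 116.127.93.160/27 -> H2 at depth 27
  Q 116.127.0.2: descend 01110100011111110 ; hops seen [H0] ; pick H0
  Q 116.127.0.1: descend 01110100011111110 ; hops seen [H0] ; pick H0
  add 169.89.192.0/20 -> H1 at depth 20
  add 116.0.0.0/8 -> H4 at depth 8
  add 116.127.0.0/16 -> H1 at depth 16
  add 168.0.0.0/7 -> H2 at depth 7
  add 116.127.93.168/30 -> H3 at depth 30
  - 116.127.0.0/16 clear@16
  add 169.0.0.0/8 -> H2 at depth 8
  add 169.89.192.0/20 -> H2 at depth 20
  Q 169.89.200.126: descend 10101001010110011100 ; hops seen [H2,H2,H2] ; pick H2
  Q 168.0.0.60: descend 1010100 ; hops seen [H2] ; pick H2
  Q 116.127.93.160: descend 0111010001111111010111011010 ; hops seen [H4,H2] ; pick H2
  Q 116.127.93.170: descend 011101000111111101011101101010 ; hops seen [H4,H2,H3] ; pick H3

== LOOKUPS ==
["H0","H0","H2","H2","H2","H3"]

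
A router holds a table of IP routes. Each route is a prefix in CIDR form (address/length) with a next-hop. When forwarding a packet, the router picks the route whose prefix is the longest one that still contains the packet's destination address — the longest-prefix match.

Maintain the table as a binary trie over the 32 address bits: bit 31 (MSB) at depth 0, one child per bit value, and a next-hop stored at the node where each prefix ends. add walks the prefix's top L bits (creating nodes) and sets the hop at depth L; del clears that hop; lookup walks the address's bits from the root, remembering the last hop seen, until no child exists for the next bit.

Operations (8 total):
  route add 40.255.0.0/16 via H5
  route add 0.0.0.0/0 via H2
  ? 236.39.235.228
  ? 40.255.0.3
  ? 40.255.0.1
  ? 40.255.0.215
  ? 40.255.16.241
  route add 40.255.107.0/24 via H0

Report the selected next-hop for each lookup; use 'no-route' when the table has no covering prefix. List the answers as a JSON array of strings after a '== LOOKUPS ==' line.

Process each operation:
  add 40.255.0.0/16 -> H5 at depth 16
  add 0.0.0.0/0 -> H2 at depth 0
  ? 236.39.235.228  path d0:H2  best=H2
  ? 40.255.0.3  path d0:H2→d1:-→d2:-→d3:-→d4:-→d5:-→d6:-→d7:-→d8:-→d9:-→d10:-→d11:-→d12:-→d13:-→d14:-→d15:-→d16:H5  best=H5
  ? 40.255.0.1  path d0:H2→d1:-→d2:-→d3:-→d4:-→d5:-→d6:-→d7:-→d8:-→d9:-→d10:-→d11:-→d12:-→d13:-→d14:-→d15:-→d16:H5  best=H5
  ? 40.255.0.215  path d0:H2→d1:-→d2:-→d3:-→d4:-→d5:-→d6:-→d7:-→d8:-→d9:-→d10:-→d11:-→d12:-→d13:-→d14:-→d15:-→d16:H5  best=H5
  ? 40.255.16.241  path d0:H2→d1:-→d2:-→d3:-→d4:-→d5:-→d6:-→d7:-→d8:-→d9:-→d10:-→d11:-→d12:-→d13:-→d14:-→d15:-→d16:H5  best=H5
  add 40.255.107.0/24 -> H0 at depth 24

== LOOKUPS ==
["H2","H5","H5","H5","H5"]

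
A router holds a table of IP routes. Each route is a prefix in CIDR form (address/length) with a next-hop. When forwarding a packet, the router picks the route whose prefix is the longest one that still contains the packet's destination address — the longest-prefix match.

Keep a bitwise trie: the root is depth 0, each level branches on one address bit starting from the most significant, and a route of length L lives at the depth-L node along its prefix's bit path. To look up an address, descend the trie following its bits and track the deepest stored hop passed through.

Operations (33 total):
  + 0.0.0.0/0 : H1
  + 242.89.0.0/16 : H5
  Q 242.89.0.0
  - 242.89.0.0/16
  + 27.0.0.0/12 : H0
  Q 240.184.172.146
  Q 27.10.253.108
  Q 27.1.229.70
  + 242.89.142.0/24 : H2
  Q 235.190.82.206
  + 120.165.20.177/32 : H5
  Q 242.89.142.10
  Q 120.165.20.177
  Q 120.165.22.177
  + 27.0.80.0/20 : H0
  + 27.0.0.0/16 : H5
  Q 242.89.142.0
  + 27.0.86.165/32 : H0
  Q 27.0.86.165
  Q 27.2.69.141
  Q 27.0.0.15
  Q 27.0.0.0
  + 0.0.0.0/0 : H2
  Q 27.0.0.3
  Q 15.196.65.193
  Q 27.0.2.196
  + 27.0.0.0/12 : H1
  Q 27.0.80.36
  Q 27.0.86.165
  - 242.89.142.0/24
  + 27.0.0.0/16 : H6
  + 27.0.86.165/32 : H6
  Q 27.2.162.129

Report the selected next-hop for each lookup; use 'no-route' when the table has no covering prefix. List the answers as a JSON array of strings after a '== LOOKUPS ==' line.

Apply in order:
  add 0.0.0.0/0 -> H1 at depth 0
  add 242.89.0.0/16 -> H5 at depth 16
  ? 242.89.0.0  path d0:H1→d1:-→d2:-→d3:-→d4:-→d5:-→d6:-→d7:-→d8:-→d9:-→d10:-→d11:-→d12:-→d13:-→d14:-→d15:-→d16:H5  best=H5
  - 242.89.0.0/16 clear@16
  add 27.0.0.0/12 -> H0 at depth 12
  ? 240.184.172.146  path d0:H1→d1:-→d2:-→d3:-→d4:-→d5:-→d6:-  best=H1
  ? 27.10.253.108  path d0:H1→d1:-→d2:-→d3:-→d4:-→d5:-→d6:-→d7:-→d8:-→d9:-→d10:-→d11:-→d12:H0  best=H0
  ? 27.1.229.70  path d0:H1→d1:-→d2:-→d3:-→d4:-→d5:-→d6:-→d7:-→d8:-→d9:-→d10:-→d11:-→d12:H0  best=H0
  add 242.89.142.0/24 -> H2 at depth 24
  ? 235.190.82.206  path d0:H1→d1:-→d2:-→d3:-  best=H1
  add 120.165.20.177/32 -> H5 at depth 32
  ? 242.89.142.10  path d0:H1→d1:-→d2:-→d3:-→d4:-→d5:-→d6:-→d7:-→d8:-→d9:-→d10:-→d11:-→d12:-→d13:-→d14:-→d15:-→d16:-→d17:-→d18:-→d19:-→d20:-→d21:-→d22:-→d23:-→d24:H2  best=H2
  ? 120.165.20.177  path d0:H1→d1:-→d2:-→d3:-→d4:-→d5:-→d6:-→d7:-→d8:-→d9:-→d10:-→d11:-→d12:-→d13:-→d14:-→d15:-→d16:-→d17:-→d18:-→d19:-→d20:-→d21:-→d22:-→d23:-→d24:-→d25:-→d26:-→d27:-→d28:-→d29:-→d30:-→d31:-→d32:H5  best=H5
  ? 120.165.22.177  path d0:H1→d1:-→d2:-→d3:-→d4:-→d5:-→d6:-→d7:-→d8:-→d9:-→d10:-→d11:-→d12:-→d13:-→d14:-→d15:-→d16:-→d17:-→d18:-→d19:-→d20:-→d21:-→d22:-  best=H1
  add 27.0.80.0/20 -> H0 at depth 20
  add 27.0.0.0/16 -> H5 at depth 16
  ? 242.89.142.0  path d0:H1→d1:-→d2:-→d3:-→d4:-→d5:-→d6:-→d7:-→d8:-→d9:-→d10:-→d11:-→d12:-→d13:-→d14:-→d15:-→d16:-→d17:-→d18:-→d19:-→d20:-→d21:-→d22:-→d23:-→d24:H2  best=H2
  add 27.0.86.165/32 -> H0 at depth 32
  ? 27.0.86.165  path d0:H1→d1:-→d2:-→d3:-→d4:-→d5:-→d6:-→d7:-→d8:-→d9:-→d10:-→d11:-→d12:H0→d13:-→d14:-→d15:-→d16:H5→d17:-→d18:-→d19:-→d20:H0→d21:-→d22:-→d23:-→d24:-→d25:-→d26:-→d27:-→d28:-→d29:-→d30:-→d31:-→d32:H0  best=H0
  ? 27.2.69.141  path d0:H1→d1:-→d2:-→d3:-→d4:-→d5:-→d6:-→d7:-→d8:-→d9:-→d10:-→d11:-→d12:H0→d13:-→d14:-  best=H0
  ? 27.0.0.15  path d0:H1→d1:-→d2:-→d3:-→d4:-→d5:-→d6:-→d7:-→d8:-→d9:-→d10:-→d11:-→d12:H0→d13:-→d14:-→d15:-→d16:H5→d17:-  best=H5
  ? 27.0.0.0  path d0:H1→d1:-→d2:-→d3:-→d4:-→d5:-→d6:-→d7:-→d8:-→d9:-→d10:-→d11:-→d12:H0→d13:-→d14:-→d15:-→d16:H5→d17:-  best=H5
  add 0.0.0.0/0 -> H2 at depth 0
  ? 27.0.0.3  path d0:H2→d1:-→d2:-→d3:-→d4:-→d5:-→d6:-→d7:-→d8:-→d9:-→d10:-→d11:-→d12:H0→d13:-→d14:-→d15:-→d16:H5→d17:-  best=H5
  ? 15.196.65.193  path d0:H2→d1:-→d2:-→d3:-  best=H2
  ? 27.0.2.196  path d0:H2→d1:-→d2:-→d3:-→d4:-→d5:-→d6:-→d7:-→d8:-→d9:-→d10:-→d11:-→d12:H0→d13:-→d14:-→d15:-→d16:H5→d17:-  best=H5
  add 27.0.0.0/12 -> H1 at depth 12
  ? 27.0.80.36  path d0:H2→d1:-→d2:-→d3:-→d4:-→d5:-→d6:-→d7:-→d8:-→d9:-→d10:-→d11:-→d12:H1→d13:-→d14:-→d15:-→d16:H5→d17:-→d18:-→d19:-→d20:H0→d21:-  best=H0
  ? 27.0.86.165  path d0:H2→d1:-→d2:-→d3:-→d4:-→d5:-→d6:-→d7:-→d8:-→d9:-→d10:-→d11:-→d12:H1→d13:-→d14:-→d15:-→d16:H5→d17:-→d18:-→d19:-→d20:H0→d21:-→d22:-→d23:-→d24:-→d25:-→d26:-→d27:-→d28:-→d29:-→d30:-→d31:-→d32:H0  best=H0
  - 242.89.142.0/24 clear@24
  add 27.0.0.0/16 -> H6 at depth 16
  add 27.0.86.165/32 -> H6 at depth 32
  ? 27.2.162.129  path d0:H2→d1:-→d2:-→d3:-→d4:-→d5:-→d6:-→d7:-→d8:-→d9:-→d10:-→d11:-→d12:H1→d13:-→d14:-  best=H1

== LOOKUPS ==
["H5","H1","H0","H0","H1","H2","H5","H1","H2","H0","H0","H5","H5","H5","H2","H5","H0","H0","H1"]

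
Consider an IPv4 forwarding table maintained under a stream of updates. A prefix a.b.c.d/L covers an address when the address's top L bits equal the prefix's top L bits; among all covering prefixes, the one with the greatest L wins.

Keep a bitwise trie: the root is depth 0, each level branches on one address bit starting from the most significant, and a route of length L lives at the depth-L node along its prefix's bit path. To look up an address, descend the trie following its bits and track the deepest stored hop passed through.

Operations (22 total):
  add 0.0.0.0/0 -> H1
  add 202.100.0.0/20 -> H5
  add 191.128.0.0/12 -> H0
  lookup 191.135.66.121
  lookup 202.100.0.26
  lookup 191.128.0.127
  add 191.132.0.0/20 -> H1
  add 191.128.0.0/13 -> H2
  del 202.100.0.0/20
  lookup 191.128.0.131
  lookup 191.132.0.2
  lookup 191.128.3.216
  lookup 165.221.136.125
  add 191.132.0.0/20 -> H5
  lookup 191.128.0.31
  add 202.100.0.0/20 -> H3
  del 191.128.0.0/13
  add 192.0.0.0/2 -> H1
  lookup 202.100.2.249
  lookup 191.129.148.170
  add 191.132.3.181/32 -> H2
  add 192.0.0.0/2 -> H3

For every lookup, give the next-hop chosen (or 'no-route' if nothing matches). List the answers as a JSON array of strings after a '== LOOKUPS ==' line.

Trace:
  add 0.0.0.0/0 -> H1 at depth 0
  add 202.100.0.0/20 -> H5 at depth 20
  add 191.128.0.0/12 -> H0 at depth 12
  lookup 191.135.66.121: bits 101111111000 walk d0:H1→d1:-→d2:-→d3:-→d4:-→d5:-→d6:-→d7:-→d8:-→d9:-→d10:-→d11:-→d12:H0 -> H0
  lookup 202.100.0.26: bits 11001010011001000000 walk d0:H1→d1:-→d2:-→d3:-→d4:-→d5:-→d6:-→d7:-→d8:-→d9:-→d10:-→d11:-→d12:-→d13:-→d14:-→d15:-→d16:-→d17:-→d18:-→d19:-→d20:H5 -> H5
  lookup 191.128.0.127: bits 101111111000 walk d0:H1→d1:-→d2:-→d3:-→d4:-→d5:-→d6:-→d7:-→d8:-→d9:-→d10:-→d11:-→d12:H0 -> H0
  add 191.132.0.0/20 -> H1 at depth 20
  add 191.128.0.0/13 -> H2 at depth 13
  del 202.100.0.0/20 (clear depth 20)
  lookup 191.128.0.131: bits 1011111110000 walk d0:H1→d1:-→d2:-→d3:-→d4:-→d5:-→d6:-→d7:-→d8:-→d9:-→d10:-→d11:-→d12:H0→d13:H2 -> H2
  lookup 191.132.0.2: bits 10111111100001000000 walk d0:H1→d1:-→d2:-→d3:-→d4:-→d5:-→d6:-→d7:-→d8:-→d9:-→d10:-→d11:-→d12:H0→d13:H2→d14:-→d15:-→d16:-→d17:-→d18:-→d19:-→d20:H1 -> H1
  lookup 191.128.3.216: bits 1011111110000 walk d0:H1→d1:-→d2:-→d3:-→d4:-→d5:-→d6:-→d7:-→d8:-→d9:-→d10:-→d11:-→d12:H0→d13:H2 -> H2
  lookup 165.221.136.125: bits 101 walk d0:H1→d1:-→d2:-→d3:- -> H1
  add 191.132.0.0/20 -> H5 at depth 20
  lookup 191.128.0.31: bits 1011111110000 walk d0:H1→d1:-→d2:-→d3:-→d4:-→d5:-→d6:-→d7:-→d8:-→d9:-→d10:-→d11:-→d12:H0→d13:H2 -> H2
  add 202.100.0.0/20 -> H3 at depth 20
  del 191.128.0.0/13 (clear depth 13)
  add 192.0.0.0/2 -> H1 at depth 2
  lookup 202.100.2.249: bits 11001010011001000000 walk d0:H1→d1:-→d2:H1→d3:-→d4:-→d5:-→d6:-→d7:-→d8:-→d9:-→d10:-→d11:-→d12:-→d13:-→d14:-→d15:-→d16:-→d17:-→d18:-→d19:-→d20:H3 -> H3
  lookup 191.129.148.170: bits 1011111110000 walk d0:H1→d1:-→d2:-→d3:-→d4:-→d5:-→d6:-→d7:-→d8:-→d9:-→d10:-→d11:-→d12:H0→d13:- -> H0
  add 191.132.3.181/32 -> H2 at depth 32
  add 192.0.0.0/2 -> H3 at depth 2

== LOOKUPS ==
["H0","H5","H0","H2","H1","H2","H1","H2","H3","H0"]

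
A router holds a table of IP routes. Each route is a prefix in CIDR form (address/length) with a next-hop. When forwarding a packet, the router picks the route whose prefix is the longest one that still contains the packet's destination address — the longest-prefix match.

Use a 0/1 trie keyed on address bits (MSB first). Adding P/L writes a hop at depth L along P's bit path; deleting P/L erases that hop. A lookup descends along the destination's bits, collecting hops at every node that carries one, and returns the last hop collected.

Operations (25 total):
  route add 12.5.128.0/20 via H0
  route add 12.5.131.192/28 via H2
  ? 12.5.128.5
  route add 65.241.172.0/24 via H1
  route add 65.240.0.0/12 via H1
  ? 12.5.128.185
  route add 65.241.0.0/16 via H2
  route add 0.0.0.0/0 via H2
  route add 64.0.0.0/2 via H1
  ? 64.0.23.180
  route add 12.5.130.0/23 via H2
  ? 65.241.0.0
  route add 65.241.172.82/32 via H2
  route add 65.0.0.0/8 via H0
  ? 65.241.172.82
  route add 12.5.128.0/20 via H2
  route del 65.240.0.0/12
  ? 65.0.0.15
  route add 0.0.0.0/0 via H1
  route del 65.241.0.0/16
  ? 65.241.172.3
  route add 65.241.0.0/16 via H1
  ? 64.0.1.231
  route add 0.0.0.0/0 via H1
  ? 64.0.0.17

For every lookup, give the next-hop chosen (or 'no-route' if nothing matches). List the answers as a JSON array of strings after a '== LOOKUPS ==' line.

Apply in order:
  add 12.5.128.0/20 -> H0 at depth 20
  add 12.5.131.192/28 -> H2 at depth 28
  ? 12.5.128.5  path d0:-→d1:-→d2:-→d3:-→d4:-→d5:-→d6:-→d7:-→d8:-→d9:-→d10:-→d11:-→d12:-→d13:-→d14:-→d15:-→d16:-→d17:-→d18:-→d19:-→d20:H0→d21:-→d22:-  best=H0
  add 65.241.172.0/24 -> H1 at depth 24
  add 65.240.0.0/12 -> H1 at depth 12
  ? 12.5.128.185  path d0:-→d1:-→d2:-→d3:-→d4:-→d5:-→d6:-→d7:-→d8:-→d9:-→d10:-→d11:-→d12:-→d13:-→d14:-→d15:-→d16:-→d17:-→d18:-→d19:-→d20:H0→d21:-→d22:-  best=H0
  add 65.241.0.0/16 -> H2 at depth 16
  add 0.0.0.0/0 -> H2 at depth 0
  add 64.0.0.0/2 -> H1 at depth 2
  ? 64.0.23.180  path d0:H2→d1:-→d2:H1→d3:-→d4:-→d5:-→d6:-→d7:-  best=H1
  add 12.5.130.0/23 -> H2 at depth 23
  ? 65.241.0.0  path d0:H2→d1:-→d2:H1→d3:-→d4:-→d5:-→d6:-→d7:-→d8:-→d9:-→d10:-→d11:-→d12:H1→d13:-→d14:-→d15:-→d16:H2  best=H2
  add 65.241.172.82/32 -> H2 at depth 32
  add 65.0.0.0/8 -> H0 at depth 8
  ? 65.241.172.82  path d0:H2→d1:-→d2:H1→d3:-→d4:-→d5:-→d6:-→d7:-→d8:H0→d9:-→d10:-→d11:-→d12:H1→d13:-→d14:-→d15:-→d16:H2→d17:-→d18:-→d19:-→d20:-→d21:-→d22:-→d23:-→d24:H1→d25:-→d26:-→d27:-→d28:-→d29:-→d30:-→d31:-→d32:H2  best=H2
  add 12.5.128.0/20 -> H2 at depth 20
  - 65.240.0.0/12 clear@12
  ? 65.0.0.15  path d0:H2→d1:-→d2:H1→d3:-→d4:-→d5:-→d6:-→d7:-→d8:H0  best=H0
  add 0.0.0.0/0 -> H1 at depth 0
  - 65.241.0.0/16 clear@16
  ? 65.241.172.3  path d0:H1→d1:-→d2:H1→d3:-→d4:-→d5:-→d6:-→d7:-→d8:H0→d9:-→d10:-→d11:-→d12:-→d13:-→d14:-→d15:-→d16:-→d17:-→d18:-→d19:-→d20:-→d21:-→d22:-→d23:-→d24:H1→d25:-  best=H1
  add 65.241.0.0/16 -> H1 at depth 16
  ? 64.0.1.231  path d0:H1→d1:-→d2:H1→d3:-→d4:-→d5:-→d6:-→d7:-  best=H1
  add 0.0.0.0/0 -> H1 at depth 0
  ? 64.0.0.17  path d0:H1→d1:-→d2:H1→d3:-→d4:-→d5:-→d6:-→d7:-  best=H1

== LOOKUPS ==
["H0","H0","H1","H2","H2","H0","H1","H1","H1"]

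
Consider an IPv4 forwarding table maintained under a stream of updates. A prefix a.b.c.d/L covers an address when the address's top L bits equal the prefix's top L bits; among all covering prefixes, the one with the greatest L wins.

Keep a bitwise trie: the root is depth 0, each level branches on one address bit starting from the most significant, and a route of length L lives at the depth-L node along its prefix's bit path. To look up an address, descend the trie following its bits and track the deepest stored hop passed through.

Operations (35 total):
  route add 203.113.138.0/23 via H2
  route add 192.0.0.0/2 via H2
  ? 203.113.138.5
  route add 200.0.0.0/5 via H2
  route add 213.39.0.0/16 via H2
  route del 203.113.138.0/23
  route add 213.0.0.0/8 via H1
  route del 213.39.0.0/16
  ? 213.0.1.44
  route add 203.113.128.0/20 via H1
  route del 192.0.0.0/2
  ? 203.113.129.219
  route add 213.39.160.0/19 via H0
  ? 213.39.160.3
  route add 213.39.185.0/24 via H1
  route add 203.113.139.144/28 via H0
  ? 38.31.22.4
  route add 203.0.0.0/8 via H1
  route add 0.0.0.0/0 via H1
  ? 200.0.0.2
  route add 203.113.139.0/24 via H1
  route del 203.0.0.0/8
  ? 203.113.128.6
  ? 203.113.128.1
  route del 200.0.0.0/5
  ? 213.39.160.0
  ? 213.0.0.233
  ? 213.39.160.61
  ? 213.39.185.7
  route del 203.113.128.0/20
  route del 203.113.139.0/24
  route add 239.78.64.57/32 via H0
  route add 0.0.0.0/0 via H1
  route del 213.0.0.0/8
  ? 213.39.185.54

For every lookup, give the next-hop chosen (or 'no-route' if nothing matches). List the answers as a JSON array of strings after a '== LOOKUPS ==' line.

Apply in order:
  + 203.113.138.0/23 (H2) depth=23
  + 192.0.0.0/2 (H2) depth=2
  Q 203.113.138.5: descend 11001011011100011000101 ; hops seen [H2,H2] ; pick H2
  + 200.0.0.0/5 (H2) depth=5
  + 213.39.0.0/16 (H2) depth=16
  - 203.113.138.0/23 clear@23
  + 213.0.0.0/8 (H1) depth=8
  - 213.39.0.0/16 clear@16
  Q 213.0.1.44: descend 1101010100 ; hops seen [H2,H1] ; pick H1
  + 203.113.128.0/20 (H1) depth=20
  - 192.0.0.0/2 clear@2
  Q 203.113.129.219: descend 11001011011100011000 ; hops seen [H2,H1] ; pick H1
  + 213.39.160.0/19 (H0) depth=19
  Q 213.39.160.3: descend 1101010100100111101 ; hops seen [H1,H0] ; pick H0
  + 213.39.185.0/24 (H1) depth=24
  + 203.113.139.144/28 (H0) depth=28
  Q 38.31.22.4: descend ε ; hops seen [∅] ; pick no-route
  + 203.0.0.0/8 (H1) depth=8
  + 0.0.0.0/0 (H1) depth=0
  Q 200.0.0.2: descend 110010 ; hops seen [H1,H2] ; pick H2
  + 203.113.139.0/24 (H1) depth=24
  - 203.0.0.0/8 clear@8
  Q 203.113.128.6: descend 11001011011100011000 ; hops seen [H1,H2,H1] ; pick H1
  Q 203.113.128.1: descend 11001011011100011000 ; hops seen [H1,H2,H1] ; pick H1
  - 200.0.0.0/5 clear@5
  Q 213.39.160.0: descend 1101010100100111101 ; hops seen [H1,H1,H0] ; pick H0
  Q 213.0.0.233: descend 1101010100 ; hops seen [H1,H1] ; pick H1
  Q 213.39.160.61: descend 1101010100100111101 ; hops seen [H1,H1,H0] ; pick H0
  Q 213.39.185.7: descend 110101010010011110111001 ; hops seen [H1,H1,H0,H1] ; pick H1
  - 203.113.128.0/20 clear@20
  - 203.113.139.0/24 clear@24
  + 239.78.64.57/32 (H0) depth=32
  + 0.0.0.0/0 (H1) depth=0
  - 213.0.0.0/8 clear@8
  Q 213.39.185.54: descend 110101010010011110111001 ; hops seen [H1,H0,H1] ; pick H1

== LOOKUPS ==
["H2","H1","H1","H0","no-route","H2","H1","H1","H0","H1","H0","H1","H1"]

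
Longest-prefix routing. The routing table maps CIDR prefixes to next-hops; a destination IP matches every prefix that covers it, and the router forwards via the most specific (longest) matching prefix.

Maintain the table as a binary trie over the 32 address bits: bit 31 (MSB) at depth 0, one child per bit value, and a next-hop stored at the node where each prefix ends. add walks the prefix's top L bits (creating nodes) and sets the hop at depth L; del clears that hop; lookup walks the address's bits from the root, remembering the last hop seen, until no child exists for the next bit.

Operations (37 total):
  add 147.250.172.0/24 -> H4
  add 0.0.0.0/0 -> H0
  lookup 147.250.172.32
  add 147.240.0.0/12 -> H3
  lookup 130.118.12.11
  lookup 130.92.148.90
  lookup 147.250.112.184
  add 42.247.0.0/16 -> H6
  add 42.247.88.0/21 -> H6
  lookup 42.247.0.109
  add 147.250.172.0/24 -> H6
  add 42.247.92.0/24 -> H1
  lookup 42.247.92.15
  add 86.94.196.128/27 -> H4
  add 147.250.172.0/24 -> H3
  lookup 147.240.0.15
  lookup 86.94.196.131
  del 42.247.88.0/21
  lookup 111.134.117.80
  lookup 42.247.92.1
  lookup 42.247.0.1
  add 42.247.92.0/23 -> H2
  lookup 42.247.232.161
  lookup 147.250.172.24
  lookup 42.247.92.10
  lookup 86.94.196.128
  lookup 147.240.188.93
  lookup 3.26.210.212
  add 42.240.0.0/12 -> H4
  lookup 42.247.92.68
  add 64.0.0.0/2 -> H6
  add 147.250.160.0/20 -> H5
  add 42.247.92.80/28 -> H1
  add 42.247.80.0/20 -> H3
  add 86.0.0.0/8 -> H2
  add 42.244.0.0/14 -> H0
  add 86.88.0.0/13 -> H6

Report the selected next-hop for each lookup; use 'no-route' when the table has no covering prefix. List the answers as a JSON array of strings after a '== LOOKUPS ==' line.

Apply in order:
  add 147.250.172.0/24 -> H4 at depth 24
  add 0.0.0.0/0 -> H0 at depth 0
  lookup 147.250.172.32: bits 100100111111101010101100 walk d0:H0→d1:-→d2:-→d3:-→d4:-→d5:-→d6:-→d7:-→d8:-→d9:-→d10:-→d11:-→d12:-→d13:-→d14:-→d15:-→d16:-→d17:-→d18:-→d19:-→d20:-→d21:-→d22:-→d23:-→d24:H4 -> H4
  add 147.240.0.0/12 -> H3 at depth 12
  lookup 130.118.12.11: bits 100 walk d0:H0→d1:-→d2:-→d3:- -> H0
  lookup 130.92.148.90: bits 100 walk d0:H0→d1:-→d2:-→d3:- -> H0
  lookup 147.250.112.184: bits 1001001111111010 walk d0:H0→d1:-→d2:-→d3:-→d4:-→d5:-→d6:-→d7:-→d8:-→d9:-→d10:-→d11:-→d12:H3→d13:-→d14:-→d15:-→d16:- -> H3
  add 42.247.0.0/16 -> H6 at depth 16
  add 42.247.88.0/21 -> H6 at depth 21
  lookup 42.247.0.109: bits 00101010111101110 walk d0:H0→d1:-→d2:-→d3:-→d4:-→d5:-→d6:-→d7:-→d8:-→d9:-→d10:-→d11:-→d12:-→d13:-→d14:-→d15:-→d16:H6→d17:- -> H6
  add 147.250.172.0/24 -> H6 at depth 24
  add 42.247.92.0/24 -> H1 at depth 24
  lookup 42.247.92.15: bits 001010101111011101011100 walk d0:H0→d1:-→d2:-→d3:-→d4:-→d5:-→d6:-→d7:-→d8:-→d9:-→d10:-→d11:-→d12:-→d13:-→d14:-→d15:-→d16:H6→d17:-→d18:-→d19:-→d20:-→d21:H6→d22:-→d23:-→d24:H1 -> H1
  add 86.94.196.128/27 -> H4 at depth 27
  add 147.250.172.0/24 -> H3 at depth 24
  lookup 147.240.0.15: bits 100100111111 walk d0:H0→d1:-→d2:-→d3:-→d4:-→d5:-→d6:-→d7:-→d8:-→d9:-→d10:-→d11:-→d12:H3 -> H3
  lookup 86.94.196.131: bits 010101100101111011000100100 walk d0:H0→d1:-→d2:-→d3:-→d4:-→d5:-→d6:-→d7:-→d8:-→d9:-→d10:-→d11:-→d12:-→d13:-→d14:-→d15:-→d16:-→d17:-→d18:-→d19:-→d20:-→d21:-→d22:-→d23:-→d24:-→d25:-→d26:-→d27:H4 -> H4
  - 42.247.88.0/21 clear@21
  lookup 111.134.117.80: bits 01 walk d0:H0→d1:-→d2:- -> H0
  lookup 42.247.92.1: bits 001010101111011101011100 walk d0:H0→d1:-→d2:-→d3:-→d4:-→d5:-→d6:-→d7:-→d8:-→d9:-→d10:-→d11:-→d12:-→d13:-→d14:-→d15:-→d16:H6→d17:-→d18:-→d19:-→d20:-→d21:-→d22:-→d23:-→d24:H1 -> H1
  lookup 42.247.0.1: bits 00101010111101110 walk d0:H0→d1:-→d2:-→d3:-→d4:-→d5:-→d6:-→d7:-→d8:-→d9:-→d10:-→d11:-→d12:-→d13:-→d14:-→d15:-→d16:H6→d17:- -> H6
  add 42.247.92.0/23 -> H2 at depth 23
  lookup 42.247.232.161: bits 0010101011110111 walk d0:H0→d1:-→d2:-→d3:-→d4:-→d5:-→d6:-→d7:-→d8:-→d9:-→d10:-→d11:-→d12:-→d13:-→d14:-→d15:-→d16:H6 -> H6
  lookup 147.250.172.24: bits 100100111111101010101100 walk d0:H0→d1:-→d2:-→d3:-→d4:-→d5:-→d6:-→d7:-→d8:-→d9:-→d10:-→d11:-→d12:H3→d13:-→d14:-→d15:-→d16:-→d17:-→d18:-→d19:-→d20:-→d21:-→d22:-→d23:-→d24:H3 -> H3
  lookup 42.247.92.10: bits 001010101111011101011100 walk d0:H0→d1:-→d2:-→d3:-→d4:-→d5:-→d6:-→d7:-→d8:-→d9:-→d10:-→d11:-→d12:-→d13:-→d14:-→d15:-→d16:H6→d17:-→d18:-→d19:-→d20:-→d21:-→d22:-→d23:H2→d24:H1 -> H1
  lookup 86.94.196.128: bits 010101100101111011000100100 walk d0:H0→d1:-→d2:-→d3:-→d4:-→d5:-→d6:-→d7:-→d8:-→d9:-→d10:-→d11:-→d12:-→d13:-→d14:-→d15:-→d16:-→d17:-→d18:-→d19:-→d20:-→d21:-→d22:-→d23:-→d24:-→d25:-→d26:-→d27:H4 -> H4
  lookup 147.240.188.93: bits 100100111111 walk d0:H0→d1:-→d2:-→d3:-→d4:-→d5:-→d6:-→d7:-→d8:-→d9:-→d10:-→d11:-→d12:H3 -> H3
  lookup 3.26.210.212: bits 00 walk d0:H0→d1:-→d2:- -> H0
  add 42.240.0.0/12 -> H4 at depth 12
  lookup 42.247.92.68: bits 001010101111011101011100 walk d0:H0→d1:-→d2:-→d3:-→d4:-→d5:-→d6:-→d7:-→d8:-→d9:-→d10:-→d11:-→d12:H4→d13:-→d14:-→d15:-→d16:H6→d17:-→d18:-→d19:-→d20:-→d21:-→d22:-→d23:H2→d24:H1 -> H1
  add 64.0.0.0/2 -> H6 at depth 2
  add 147.250.160.0/20 -> H5 at depth 20
  add 42.247.92.80/28 -> H1 at depth 28
  add 42.247.80.0/20 -> H3 at depth 20
  add 86.0.0.0/8 -> H2 at depth 8
  add 42.244.0.0/14 -> H0 at depth 14
  add 86.88.0.0/13 -> H6 at depth 13

== LOOKUPS ==
["H4","H0","H0","H3","H6","H1","H3","H4","H0","H1","H6","H6","H3","H1","H4","H3","H0","H1"]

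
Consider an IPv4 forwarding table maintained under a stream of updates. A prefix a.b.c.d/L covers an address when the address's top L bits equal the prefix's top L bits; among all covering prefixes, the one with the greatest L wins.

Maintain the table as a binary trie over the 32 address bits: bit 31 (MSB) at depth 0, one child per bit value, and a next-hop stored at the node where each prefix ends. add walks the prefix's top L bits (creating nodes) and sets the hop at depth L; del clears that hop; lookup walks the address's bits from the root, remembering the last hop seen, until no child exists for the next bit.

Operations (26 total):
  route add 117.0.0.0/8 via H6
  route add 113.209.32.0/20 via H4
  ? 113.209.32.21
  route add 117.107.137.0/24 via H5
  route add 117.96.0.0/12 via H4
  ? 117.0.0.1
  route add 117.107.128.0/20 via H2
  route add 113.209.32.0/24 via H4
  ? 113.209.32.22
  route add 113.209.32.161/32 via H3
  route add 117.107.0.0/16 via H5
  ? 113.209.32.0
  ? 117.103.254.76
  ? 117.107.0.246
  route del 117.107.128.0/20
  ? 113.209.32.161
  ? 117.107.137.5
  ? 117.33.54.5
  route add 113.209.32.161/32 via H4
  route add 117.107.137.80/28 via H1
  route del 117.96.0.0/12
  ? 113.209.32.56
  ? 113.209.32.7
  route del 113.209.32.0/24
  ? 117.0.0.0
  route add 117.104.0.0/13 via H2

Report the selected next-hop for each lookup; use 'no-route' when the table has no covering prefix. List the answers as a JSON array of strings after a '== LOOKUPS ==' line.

Apply in order:
  add 117.0.0.0/8 -> H6 at depth 8
  add 113.209.32.0/20 -> H4 at depth 20
  lookup 113.209.32.21: bits 01110001110100010010 walk d0:-→d1:-→d2:-→d3:-→d4:-→d5:-→d6:-→d7:-→d8:-→d9:-→d10:-→d11:-→d12:-→d13:-→d14:-→d15:-→d16:-→d17:-→d18:-→d19:-→d20:H4 -> H4
  add 117.107.137.0/24 -> H5 at depth 24
  add 117.96.0.0/12 -> H4 at depth 12
  lookup 117.0.0.1: bits 011101010 walk d0:-→d1:-→d2:-→d3:-→d4:-→d5:-→d6:-→d7:-→d8:H6→d9:- -> H6
  add 117.107.128.0/20 -> H2 at depth 20
  add 113.209.32.0/24 -> H4 at depth 24
  lookup 113.209.32.22: bits 011100011101000100100000 walk d0:-→d1:-→d2:-→d3:-→d4:-→d5:-→d6:-→d7:-→d8:-→d9:-→d10:-→d11:-→d12:-→d13:-→d14:-→d15:-→d16:-→d17:-→d18:-→d19:-→d20:H4→d21:-→d22:-→d23:-→d24:H4 -> H4
  add 113.209.32.161/32 -> H3 at depth 32
  add 117.107.0.0/16 -> H5 at depth 16
  lookup 113.209.32.0: bits 011100011101000100100000 walk d0:-→d1:-→d2:-→d3:-→d4:-→d5:-→d6:-→d7:-→d8:-→d9:-→d10:-→d11:-→d12:-→d13:-→d14:-→d15:-→d16:-→d17:-→d18:-→d19:-→d20:H4→d21:-→d22:-→d23:-→d24:H4 -> H4
  lookup 117.103.254.76: bits 011101010110 walk d0:-→d1:-→d2:-→d3:-→d4:-→d5:-→d6:-→d7:-→d8:H6→d9:-→d10:-→d11:-→d12:H4 -> H4
  lookup 117.107.0.246: bits 0111010101101011 walk d0:-→d1:-→d2:-→d3:-→d4:-→d5:-→d6:-→d7:-→d8:H6→d9:-→d10:-→d11:-→d12:H4→d13:-→d14:-→d15:-→d16:H5 -> H5
  - 117.107.128.0/20 clear@20
  lookup 113.209.32.161: bits 01110001110100010010000010100001 walk d0:-→d1:-→d2:-→d3:-→d4:-→d5:-→d6:-→d7:-→d8:-→d9:-→d10:-→d11:-→d12:-→d13:-→d14:-→d15:-→d16:-→d17:-→d18:-→d19:-→d20:H4→d21:-→d22:-→d23:-→d24:H4→d25:-→d26:-→d27:-→d28:-→d29:-→d30:-→d31:-→d32:H3 -> H3
  lookup 117.107.137.5: bits 011101010110101110001001 walk d0:-→d1:-→d2:-→d3:-→d4:-→d5:-→d6:-→d7:-→d8:H6→d9:-→d10:-→d11:-→d12:H4→d13:-→d14:-→d15:-→d16:H5→d17:-→d18:-→d19:-→d20:-→d21:-→d22:-→d23:-→d24:H5 -> H5
  lookup 117.33.54.5: bits 011101010 walk d0:-→d1:-→d2:-→d3:-→d4:-→d5:-→d6:-→d7:-→d8:H6→d9:- -> H6
  add 113.209.32.161/32 -> H4 at depth 32
  add 117.107.137.80/28 -> H1 at depth 28
  - 117.96.0.0/12 clear@12
  lookup 113.209.32.56: bits 011100011101000100100000 walk d0:-→d1:-→d2:-→d3:-→d4:-→d5:-→d6:-→d7:-→d8:-→d9:-→d10:-→d11:-→d12:-→d13:-→d14:-→d15:-→d16:-→d17:-→d18:-→d19:-→d20:H4→d21:-→d22:-→d23:-→d24:H4 -> H4
  lookup 113.209.32.7: bits 011100011101000100100000 walk d0:-→d1:-→d2:-→d3:-→d4:-→d5:-→d6:-→d7:-→d8:-→d9:-→d10:-→d11:-→d12:-→d13:-→d14:-→d15:-→d16:-→d17:-→d18:-→d19:-→d20:H4→d21:-→d22:-→d23:-→d24:H4 -> H4
  - 113.209.32.0/24 clear@24
  lookup 117.0.0.0: bits 011101010 walk d0:-→d1:-→d2:-→d3:-→d4:-→d5:-→d6:-→d7:-→d8:H6→d9:- -> H6
  add 117.104.0.0/13 -> H2 at depth 13

== LOOKUPS ==
["H4","H6","H4","H4","H4","H5","H3","H5","H6","H4","H4","H6"]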